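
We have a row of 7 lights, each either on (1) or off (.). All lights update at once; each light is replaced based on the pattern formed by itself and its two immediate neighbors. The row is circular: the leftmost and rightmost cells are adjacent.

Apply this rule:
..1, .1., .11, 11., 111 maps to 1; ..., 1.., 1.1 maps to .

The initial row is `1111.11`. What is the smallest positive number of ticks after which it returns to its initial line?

1111.11

1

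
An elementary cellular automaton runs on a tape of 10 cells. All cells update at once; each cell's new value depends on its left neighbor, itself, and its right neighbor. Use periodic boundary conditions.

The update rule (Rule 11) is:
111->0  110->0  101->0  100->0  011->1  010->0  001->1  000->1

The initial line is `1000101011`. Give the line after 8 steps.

0111001110

0011000010
1110011100
1000110001
0011100111
0110001100
1100111001
0001100011
0111001110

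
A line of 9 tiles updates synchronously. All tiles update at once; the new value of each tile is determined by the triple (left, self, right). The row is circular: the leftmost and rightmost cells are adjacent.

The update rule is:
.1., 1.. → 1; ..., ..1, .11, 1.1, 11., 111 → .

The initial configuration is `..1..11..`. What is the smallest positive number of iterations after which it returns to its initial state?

18

..11...1.
....1..11
1...11...
11....1..
..1...11.
..11....1
1...1...1
.1..11...
.11...1..
...1..11.
...11...1
1....1..1
.1...11..
.11....1.
...1...11
1..11....
11...1...
..1..11..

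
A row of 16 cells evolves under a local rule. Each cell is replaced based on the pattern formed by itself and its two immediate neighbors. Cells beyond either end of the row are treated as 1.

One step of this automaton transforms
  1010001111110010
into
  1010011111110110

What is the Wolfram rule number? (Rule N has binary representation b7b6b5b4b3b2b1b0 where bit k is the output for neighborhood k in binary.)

206

position 7: 111 → 1  (bit 7 = 1)
position 0: 110 → 1  (bit 6 = 1)
position 1: 101 → 0  (bit 5 = 0)
position 3: 100 → 0  (bit 4 = 0)
position 6: 011 → 1  (bit 3 = 1)
position 2: 010 → 1  (bit 2 = 1)
position 5: 001 → 1  (bit 1 = 1)
position 4: 000 → 0  (bit 0 = 0)
bits b7..b0 = 11001110 = 206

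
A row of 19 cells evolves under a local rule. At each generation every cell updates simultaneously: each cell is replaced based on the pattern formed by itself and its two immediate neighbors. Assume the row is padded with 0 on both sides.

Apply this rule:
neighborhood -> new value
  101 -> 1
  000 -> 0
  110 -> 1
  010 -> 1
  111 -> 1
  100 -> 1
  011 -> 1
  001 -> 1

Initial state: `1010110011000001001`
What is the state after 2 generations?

1111111111100011111
1111111111110111111

1111111111110111111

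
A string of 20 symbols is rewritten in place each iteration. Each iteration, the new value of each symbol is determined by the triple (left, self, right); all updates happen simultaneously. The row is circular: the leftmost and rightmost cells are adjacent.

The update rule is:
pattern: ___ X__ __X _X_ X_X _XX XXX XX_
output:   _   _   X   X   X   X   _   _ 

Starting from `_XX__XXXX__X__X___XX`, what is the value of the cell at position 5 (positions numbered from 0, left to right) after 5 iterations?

XX__XX____XX_XX__XX_
X__XX____XX_XX__XX_X
__XX____XX_XX__XX_XX
_XX____XX_XX__XX_XX_
XX____XX_XX__XX_XX__
position 5 holds _

_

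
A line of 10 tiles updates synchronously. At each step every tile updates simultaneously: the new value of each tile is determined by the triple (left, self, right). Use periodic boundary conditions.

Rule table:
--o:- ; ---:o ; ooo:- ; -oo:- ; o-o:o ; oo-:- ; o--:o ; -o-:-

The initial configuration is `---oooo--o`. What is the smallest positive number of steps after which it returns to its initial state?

oo-----o--
--oooo--o-
o-----o--o
-oooo--o--
-----o--oo
oooo--o---
----o--oo-
ooo--o---o
---o--oo--
oo--o---oo
--o--oo---
o--o---ooo
-o--oo----
--o---oooo
o--oo-----
-o---oooo-
--oo-----o
o---oooo--
-oo-----o-
---oooo--o

20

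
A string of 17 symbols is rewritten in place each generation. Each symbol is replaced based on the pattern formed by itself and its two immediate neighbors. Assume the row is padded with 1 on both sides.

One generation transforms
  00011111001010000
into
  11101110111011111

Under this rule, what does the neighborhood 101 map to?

0

At position 11 the neighborhood is 101; the next row has 0 there.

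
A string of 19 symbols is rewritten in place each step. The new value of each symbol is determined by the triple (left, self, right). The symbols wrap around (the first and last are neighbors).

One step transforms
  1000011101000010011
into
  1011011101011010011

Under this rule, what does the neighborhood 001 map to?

At position 4 the neighborhood is 001; the next row has 0 there.

0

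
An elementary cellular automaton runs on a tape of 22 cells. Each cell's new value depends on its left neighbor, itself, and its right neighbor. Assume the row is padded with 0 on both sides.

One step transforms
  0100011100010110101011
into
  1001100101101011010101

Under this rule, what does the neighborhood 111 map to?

0

At position 6 the neighborhood is 111; the next row has 0 there.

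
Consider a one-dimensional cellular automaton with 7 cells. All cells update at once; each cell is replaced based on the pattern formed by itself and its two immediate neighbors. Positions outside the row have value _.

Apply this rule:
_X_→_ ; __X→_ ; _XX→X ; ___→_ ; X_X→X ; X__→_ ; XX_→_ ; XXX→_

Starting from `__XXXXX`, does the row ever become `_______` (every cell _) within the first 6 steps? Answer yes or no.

__X____
_______
all cells are _ at step 2

yes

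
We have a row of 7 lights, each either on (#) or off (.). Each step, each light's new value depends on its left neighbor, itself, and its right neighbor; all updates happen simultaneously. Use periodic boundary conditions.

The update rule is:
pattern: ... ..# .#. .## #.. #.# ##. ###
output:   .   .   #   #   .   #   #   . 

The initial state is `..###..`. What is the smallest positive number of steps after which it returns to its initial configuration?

step 1: ..#.#..
step 2: ..###..

2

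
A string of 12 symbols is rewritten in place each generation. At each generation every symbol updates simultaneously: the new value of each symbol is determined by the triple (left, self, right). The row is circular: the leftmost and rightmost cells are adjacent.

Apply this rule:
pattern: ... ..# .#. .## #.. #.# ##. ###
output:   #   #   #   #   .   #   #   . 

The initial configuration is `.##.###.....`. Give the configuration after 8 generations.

generation 1: #####.#.####
generation 2: ....#####...
generation 3: #####...#.##
generation 4: ....#.#####.
generation 5: #######...#.
generation 6: #.....#.####
generation 7: #.#######...
generation 8: ###.....#.##

###.....#.##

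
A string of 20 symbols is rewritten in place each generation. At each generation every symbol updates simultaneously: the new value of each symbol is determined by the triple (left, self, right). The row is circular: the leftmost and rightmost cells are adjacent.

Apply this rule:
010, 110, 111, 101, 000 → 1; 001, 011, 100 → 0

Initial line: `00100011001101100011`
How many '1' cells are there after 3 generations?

00101001000110101001
00111001010011111001
00011001110001111001
count of 1: 10

10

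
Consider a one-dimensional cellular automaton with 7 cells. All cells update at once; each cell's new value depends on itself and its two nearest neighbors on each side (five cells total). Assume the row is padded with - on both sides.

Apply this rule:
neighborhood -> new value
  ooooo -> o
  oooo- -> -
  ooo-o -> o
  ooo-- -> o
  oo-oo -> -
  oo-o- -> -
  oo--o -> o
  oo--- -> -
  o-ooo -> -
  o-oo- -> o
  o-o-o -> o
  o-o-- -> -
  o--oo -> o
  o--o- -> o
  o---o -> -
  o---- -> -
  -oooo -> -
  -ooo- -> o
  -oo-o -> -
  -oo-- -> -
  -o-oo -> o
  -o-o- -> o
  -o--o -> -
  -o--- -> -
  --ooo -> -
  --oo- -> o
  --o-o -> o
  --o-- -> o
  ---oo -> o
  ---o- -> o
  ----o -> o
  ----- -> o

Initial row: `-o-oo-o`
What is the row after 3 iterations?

oooo---
---o--o
oooo-oo

oooo-oo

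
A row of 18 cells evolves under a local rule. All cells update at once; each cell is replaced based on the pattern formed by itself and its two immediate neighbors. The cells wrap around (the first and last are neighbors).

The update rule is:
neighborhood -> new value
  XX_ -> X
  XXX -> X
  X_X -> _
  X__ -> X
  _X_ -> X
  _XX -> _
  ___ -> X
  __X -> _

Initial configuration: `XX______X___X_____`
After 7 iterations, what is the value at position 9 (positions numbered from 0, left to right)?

X

_XXXXXX_XXX_XXXXX_
__XXXXX__XX__XXXXX
X__XXXXX__XX__XXXX
XX__XXXXX__XX__XXX
XXX__XXXXX__XX__XX
XXXX__XXXXX__XX__X
XXXXX__XXXXX__XX__
position 9 holds X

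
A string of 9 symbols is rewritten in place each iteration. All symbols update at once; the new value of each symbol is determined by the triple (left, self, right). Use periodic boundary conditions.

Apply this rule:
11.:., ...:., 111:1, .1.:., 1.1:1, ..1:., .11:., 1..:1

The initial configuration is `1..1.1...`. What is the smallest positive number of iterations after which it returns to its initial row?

9

.1..1.1..
..1..1.1.
...1..1.1
1...1..1.
.1...1..1
1.1...1..
.1.1...1.
..1.1...1
1..1.1...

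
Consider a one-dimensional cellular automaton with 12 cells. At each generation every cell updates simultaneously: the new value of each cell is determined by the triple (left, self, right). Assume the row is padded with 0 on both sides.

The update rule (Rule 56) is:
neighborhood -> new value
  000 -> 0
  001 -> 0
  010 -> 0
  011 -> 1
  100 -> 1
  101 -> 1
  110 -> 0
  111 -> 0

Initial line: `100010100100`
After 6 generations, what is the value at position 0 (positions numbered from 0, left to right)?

0

010001010010
001000101001
000100010100
000010001010
000001000101
000000100010
position 0 holds 0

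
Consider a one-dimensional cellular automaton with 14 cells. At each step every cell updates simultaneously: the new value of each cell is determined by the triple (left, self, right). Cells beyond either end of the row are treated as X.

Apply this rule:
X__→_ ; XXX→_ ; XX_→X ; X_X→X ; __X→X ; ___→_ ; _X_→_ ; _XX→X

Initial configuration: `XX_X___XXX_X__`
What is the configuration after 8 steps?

step 1: _XX___XX_XX__X
step 2: XXX__XXXXXX_XX
step 3: __X_XX____XXX_
step 4: _X_XXX___XX_XX
step 5: X_XX_X__XXXXX_
step 6: XXXXX__XX___XX
step 7: ____X_XXX__XX_
step 8: ___X_XX_X_XXXX

___X_XX_X_XXXX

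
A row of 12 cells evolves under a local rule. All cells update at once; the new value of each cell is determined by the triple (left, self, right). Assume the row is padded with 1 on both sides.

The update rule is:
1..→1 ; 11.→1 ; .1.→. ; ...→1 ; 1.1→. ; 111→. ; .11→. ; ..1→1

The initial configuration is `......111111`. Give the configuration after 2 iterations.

111111......
.....1111111

.....1111111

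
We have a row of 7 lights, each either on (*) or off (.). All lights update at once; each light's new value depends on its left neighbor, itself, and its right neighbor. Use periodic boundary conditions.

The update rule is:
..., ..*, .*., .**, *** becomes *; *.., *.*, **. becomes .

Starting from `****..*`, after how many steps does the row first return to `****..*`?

7

step 1: ***..**
step 2: **..***
step 3: *..****
step 4: ..*****
step 5: .*****.
step 6: *****..
step 7: ****..*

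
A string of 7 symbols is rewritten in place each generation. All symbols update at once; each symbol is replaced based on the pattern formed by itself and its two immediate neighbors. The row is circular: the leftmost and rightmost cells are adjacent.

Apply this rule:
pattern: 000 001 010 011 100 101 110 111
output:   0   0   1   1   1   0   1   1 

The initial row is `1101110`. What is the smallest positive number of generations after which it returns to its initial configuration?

1

generation 1: 1101110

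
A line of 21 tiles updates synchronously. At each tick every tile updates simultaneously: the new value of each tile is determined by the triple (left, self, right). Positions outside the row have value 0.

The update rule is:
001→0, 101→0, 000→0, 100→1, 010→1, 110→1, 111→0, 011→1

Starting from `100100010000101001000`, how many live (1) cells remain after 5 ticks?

110110011000101101100
110111011100101101110
110101010110101101011
110101010110101101011  (fixed point — unchanged through tick 5)
count of 1: 13

13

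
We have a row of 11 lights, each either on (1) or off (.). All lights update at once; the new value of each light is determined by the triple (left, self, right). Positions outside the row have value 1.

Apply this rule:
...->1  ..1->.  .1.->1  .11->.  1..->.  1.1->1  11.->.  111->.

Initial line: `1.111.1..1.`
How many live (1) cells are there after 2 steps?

3

.1...11..11
11.1.......
count of 1: 3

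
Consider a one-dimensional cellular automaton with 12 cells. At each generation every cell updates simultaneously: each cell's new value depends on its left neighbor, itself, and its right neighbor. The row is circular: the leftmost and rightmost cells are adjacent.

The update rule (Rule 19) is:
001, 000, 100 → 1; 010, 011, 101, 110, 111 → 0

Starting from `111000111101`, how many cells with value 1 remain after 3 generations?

3

000111000000
111000111111
000111000000
count of 1: 3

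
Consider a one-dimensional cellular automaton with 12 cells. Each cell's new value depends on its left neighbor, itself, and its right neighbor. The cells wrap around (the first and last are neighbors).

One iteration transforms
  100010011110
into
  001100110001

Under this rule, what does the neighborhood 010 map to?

At position 0 the neighborhood is 010; the next row has 0 there.

0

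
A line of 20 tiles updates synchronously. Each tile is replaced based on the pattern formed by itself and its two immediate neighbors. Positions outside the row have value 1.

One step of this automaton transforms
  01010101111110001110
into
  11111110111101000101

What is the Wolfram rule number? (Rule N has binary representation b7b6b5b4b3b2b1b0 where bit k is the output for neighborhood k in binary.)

180

position 8: 111 → 1  (bit 7 = 1)
position 12: 110 → 0  (bit 6 = 0)
position 0: 101 → 1  (bit 5 = 1)
position 13: 100 → 1  (bit 4 = 1)
position 7: 011 → 0  (bit 3 = 0)
position 1: 010 → 1  (bit 2 = 1)
position 15: 001 → 0  (bit 1 = 0)
position 14: 000 → 0  (bit 0 = 0)
bits b7..b0 = 10110100 = 180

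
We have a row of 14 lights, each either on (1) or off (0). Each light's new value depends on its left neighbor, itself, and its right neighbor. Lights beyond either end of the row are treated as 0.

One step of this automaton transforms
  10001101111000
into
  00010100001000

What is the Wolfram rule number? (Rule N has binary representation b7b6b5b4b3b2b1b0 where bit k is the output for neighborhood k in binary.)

66

position 8: 111 → 0  (bit 7 = 0)
position 5: 110 → 1  (bit 6 = 1)
position 6: 101 → 0  (bit 5 = 0)
position 1: 100 → 0  (bit 4 = 0)
position 4: 011 → 0  (bit 3 = 0)
position 0: 010 → 0  (bit 2 = 0)
position 3: 001 → 1  (bit 1 = 1)
position 2: 000 → 0  (bit 0 = 0)
bits b7..b0 = 01000010 = 66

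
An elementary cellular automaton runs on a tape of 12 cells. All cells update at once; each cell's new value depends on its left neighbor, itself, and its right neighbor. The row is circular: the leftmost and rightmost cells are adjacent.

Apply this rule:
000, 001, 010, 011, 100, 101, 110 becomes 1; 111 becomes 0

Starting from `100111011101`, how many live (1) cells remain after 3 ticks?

111101110111
000111011100
111101110111
count of 1: 10

10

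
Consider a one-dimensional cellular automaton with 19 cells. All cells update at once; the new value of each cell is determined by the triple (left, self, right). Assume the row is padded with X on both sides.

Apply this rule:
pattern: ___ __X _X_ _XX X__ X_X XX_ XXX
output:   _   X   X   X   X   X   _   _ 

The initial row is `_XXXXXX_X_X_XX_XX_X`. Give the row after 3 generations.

XXXX_XX_X___XX_XX_X

XX_____XXXXXX_XX_XX
__X___XX_____XX_XX_
XXXX_XX_X___XX_XX_X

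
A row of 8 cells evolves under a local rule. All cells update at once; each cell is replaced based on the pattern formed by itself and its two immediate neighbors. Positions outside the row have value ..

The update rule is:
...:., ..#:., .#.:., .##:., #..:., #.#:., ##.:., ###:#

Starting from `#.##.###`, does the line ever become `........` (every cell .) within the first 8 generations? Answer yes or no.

yes

......#.
........
all cells are . at generation 2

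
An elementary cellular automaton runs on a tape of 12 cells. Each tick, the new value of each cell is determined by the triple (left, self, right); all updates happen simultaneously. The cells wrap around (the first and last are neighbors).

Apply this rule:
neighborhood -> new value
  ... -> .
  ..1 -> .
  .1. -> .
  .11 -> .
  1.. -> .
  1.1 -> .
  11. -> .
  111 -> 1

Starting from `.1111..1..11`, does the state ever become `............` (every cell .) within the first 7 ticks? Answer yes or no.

yes

tick 1: ..11........
tick 2: ............
all cells are . at tick 2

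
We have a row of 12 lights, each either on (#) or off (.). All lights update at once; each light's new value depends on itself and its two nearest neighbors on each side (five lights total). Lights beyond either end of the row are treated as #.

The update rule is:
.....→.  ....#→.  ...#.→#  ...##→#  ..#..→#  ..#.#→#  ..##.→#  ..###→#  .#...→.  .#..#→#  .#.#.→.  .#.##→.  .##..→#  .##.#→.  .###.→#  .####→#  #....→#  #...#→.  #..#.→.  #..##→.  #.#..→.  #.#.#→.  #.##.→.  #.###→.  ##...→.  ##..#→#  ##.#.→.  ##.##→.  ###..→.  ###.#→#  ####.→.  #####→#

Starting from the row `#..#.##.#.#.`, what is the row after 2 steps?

.....#.....#

.#.#........
.....#.....#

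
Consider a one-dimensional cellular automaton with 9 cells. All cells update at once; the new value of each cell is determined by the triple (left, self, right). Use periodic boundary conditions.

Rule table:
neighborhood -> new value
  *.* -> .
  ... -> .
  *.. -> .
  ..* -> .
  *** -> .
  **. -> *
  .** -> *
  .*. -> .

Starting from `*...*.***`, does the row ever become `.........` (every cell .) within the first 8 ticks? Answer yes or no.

*.....*..
.........
all cells are . at tick 2

yes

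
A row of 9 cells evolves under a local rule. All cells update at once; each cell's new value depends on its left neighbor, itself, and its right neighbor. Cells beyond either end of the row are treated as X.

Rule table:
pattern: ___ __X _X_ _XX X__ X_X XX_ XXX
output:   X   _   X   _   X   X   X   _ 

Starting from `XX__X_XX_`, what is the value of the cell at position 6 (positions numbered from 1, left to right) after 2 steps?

step 1: _XX_XX_XX
step 2: X_XX_XX__
position 6 holds X

X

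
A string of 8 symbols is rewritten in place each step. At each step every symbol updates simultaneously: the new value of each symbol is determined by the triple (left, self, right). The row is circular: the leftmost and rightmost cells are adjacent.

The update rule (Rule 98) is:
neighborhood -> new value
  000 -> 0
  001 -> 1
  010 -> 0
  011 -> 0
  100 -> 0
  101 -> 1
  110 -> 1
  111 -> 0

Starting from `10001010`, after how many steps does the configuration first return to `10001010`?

8

00010101
00101010
01010100
10101000
01010001
10100010
01000101
10001010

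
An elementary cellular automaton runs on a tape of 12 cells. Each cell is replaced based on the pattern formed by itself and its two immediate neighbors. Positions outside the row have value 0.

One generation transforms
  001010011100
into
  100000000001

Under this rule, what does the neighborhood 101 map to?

0

At position 3 the neighborhood is 101; the next row has 0 there.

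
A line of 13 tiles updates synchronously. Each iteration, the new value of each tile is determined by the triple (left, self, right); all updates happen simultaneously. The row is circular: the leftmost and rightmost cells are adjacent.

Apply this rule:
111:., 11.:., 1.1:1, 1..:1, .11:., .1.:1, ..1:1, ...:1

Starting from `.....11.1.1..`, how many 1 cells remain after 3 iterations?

11

11111..111111
.....11......
11111..111111
count of 1: 11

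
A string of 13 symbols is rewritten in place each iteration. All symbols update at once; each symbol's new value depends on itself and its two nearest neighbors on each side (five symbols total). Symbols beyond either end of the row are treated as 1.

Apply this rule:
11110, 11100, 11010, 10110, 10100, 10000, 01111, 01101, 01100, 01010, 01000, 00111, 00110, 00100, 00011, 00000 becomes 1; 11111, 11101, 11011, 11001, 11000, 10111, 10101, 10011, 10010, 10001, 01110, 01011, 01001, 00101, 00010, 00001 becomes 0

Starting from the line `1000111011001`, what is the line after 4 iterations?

1001100011001

1001100011001
1001100111001
1001100101001
1001100011001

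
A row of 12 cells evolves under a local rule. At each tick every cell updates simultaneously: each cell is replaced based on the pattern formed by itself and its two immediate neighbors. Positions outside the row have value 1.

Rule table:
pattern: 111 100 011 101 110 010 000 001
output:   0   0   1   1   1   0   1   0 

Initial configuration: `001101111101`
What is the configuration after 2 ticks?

001001010100

001111000111
001001010100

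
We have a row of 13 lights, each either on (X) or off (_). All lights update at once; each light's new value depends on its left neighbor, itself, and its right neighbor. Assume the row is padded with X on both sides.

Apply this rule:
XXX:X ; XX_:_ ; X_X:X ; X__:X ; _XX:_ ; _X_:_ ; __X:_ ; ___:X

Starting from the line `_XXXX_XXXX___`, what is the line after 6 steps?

_X_X_X__X_X__

X_XX_X_XX_XX_
_X__X_X__X__X
X_X__X_X__X__
_X_X__X_X__X_
X_X_X__X_X__X
_X_X_X__X_X__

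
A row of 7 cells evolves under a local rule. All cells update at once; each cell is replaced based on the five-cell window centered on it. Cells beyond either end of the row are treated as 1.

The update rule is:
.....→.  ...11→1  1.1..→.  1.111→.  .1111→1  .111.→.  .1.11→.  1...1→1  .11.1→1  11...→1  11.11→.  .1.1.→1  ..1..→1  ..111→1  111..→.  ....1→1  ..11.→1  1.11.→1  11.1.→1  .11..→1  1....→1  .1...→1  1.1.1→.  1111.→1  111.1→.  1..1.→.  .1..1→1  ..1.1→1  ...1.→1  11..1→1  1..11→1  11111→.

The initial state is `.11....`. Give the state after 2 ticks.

.111111
..1....

..1....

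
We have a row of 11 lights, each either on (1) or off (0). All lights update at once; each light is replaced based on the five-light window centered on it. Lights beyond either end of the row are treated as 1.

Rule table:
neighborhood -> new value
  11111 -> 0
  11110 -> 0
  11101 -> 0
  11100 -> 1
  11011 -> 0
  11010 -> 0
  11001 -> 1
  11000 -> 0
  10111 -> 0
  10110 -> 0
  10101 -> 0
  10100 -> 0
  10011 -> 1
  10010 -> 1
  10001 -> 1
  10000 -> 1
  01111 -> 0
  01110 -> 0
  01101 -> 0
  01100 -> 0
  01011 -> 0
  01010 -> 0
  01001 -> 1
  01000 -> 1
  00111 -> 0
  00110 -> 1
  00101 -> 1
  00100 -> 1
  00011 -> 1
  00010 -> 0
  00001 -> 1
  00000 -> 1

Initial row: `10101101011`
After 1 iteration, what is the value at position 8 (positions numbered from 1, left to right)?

0

iteration 1: 00000000000
position 8 holds 0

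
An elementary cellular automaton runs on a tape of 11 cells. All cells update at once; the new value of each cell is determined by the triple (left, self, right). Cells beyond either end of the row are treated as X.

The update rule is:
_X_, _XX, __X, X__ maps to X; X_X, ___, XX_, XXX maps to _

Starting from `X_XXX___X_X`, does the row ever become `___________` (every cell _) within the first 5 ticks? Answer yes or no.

tick 1: __X__X_XX_X
tick 2: XXXXXX_X__X
tick 3: _______XXXX
tick 4: X_____XX___
tick 5: _X___XX_X_X
tick 5 is _X___XX_X_X, still not uniform _

no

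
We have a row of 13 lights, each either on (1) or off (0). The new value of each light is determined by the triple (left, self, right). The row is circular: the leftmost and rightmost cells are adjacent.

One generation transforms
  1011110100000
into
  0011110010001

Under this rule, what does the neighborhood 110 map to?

At position 5 the neighborhood is 110; the next row has 1 there.

1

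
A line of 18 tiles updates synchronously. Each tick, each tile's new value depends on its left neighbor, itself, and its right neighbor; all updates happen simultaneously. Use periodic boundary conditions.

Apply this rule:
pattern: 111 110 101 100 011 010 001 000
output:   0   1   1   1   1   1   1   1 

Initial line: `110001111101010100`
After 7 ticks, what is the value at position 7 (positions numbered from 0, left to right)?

111111000111111111
000001111100000000
111111000111111111  (repeats tick 1; period 2)
tick 7: 111111000111111111
position 7 holds 0

0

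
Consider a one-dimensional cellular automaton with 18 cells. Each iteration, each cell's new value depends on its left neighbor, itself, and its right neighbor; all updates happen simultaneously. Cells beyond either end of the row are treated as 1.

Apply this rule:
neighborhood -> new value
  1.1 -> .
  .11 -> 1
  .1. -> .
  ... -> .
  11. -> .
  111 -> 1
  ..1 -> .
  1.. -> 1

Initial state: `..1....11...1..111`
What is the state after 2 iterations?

iteration 1: 1..1...1.1...1.111
iteration 2: .1..1.....1....111

.1..1.....1....111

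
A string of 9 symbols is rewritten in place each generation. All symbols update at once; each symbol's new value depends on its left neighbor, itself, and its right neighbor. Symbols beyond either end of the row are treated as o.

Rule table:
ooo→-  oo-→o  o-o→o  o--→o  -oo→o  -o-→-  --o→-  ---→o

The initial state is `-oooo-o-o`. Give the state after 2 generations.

-oo-oooo-

oo--oo-oo
-oo-oooo-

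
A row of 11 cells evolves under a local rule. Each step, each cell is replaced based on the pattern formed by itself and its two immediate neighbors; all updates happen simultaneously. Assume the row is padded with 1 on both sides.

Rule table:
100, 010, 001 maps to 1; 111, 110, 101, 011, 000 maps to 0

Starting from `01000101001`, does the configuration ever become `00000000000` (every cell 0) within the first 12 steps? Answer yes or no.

yes

01101101110
00000000000
all cells are 0 at step 2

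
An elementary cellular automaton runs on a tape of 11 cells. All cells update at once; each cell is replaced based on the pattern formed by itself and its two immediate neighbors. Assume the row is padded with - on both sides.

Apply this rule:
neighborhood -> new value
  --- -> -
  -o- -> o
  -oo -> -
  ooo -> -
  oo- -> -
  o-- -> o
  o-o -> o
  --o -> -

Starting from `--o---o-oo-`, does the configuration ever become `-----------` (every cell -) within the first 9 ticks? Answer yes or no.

tick 1: --oo--oo--o
tick 2: ----o---o-o
tick 3: ----oo--ooo
tick 4: ------o----
tick 5: ------oo---
tick 6: --------o--
tick 7: --------oo-
tick 8: ----------o
tick 9: ----------o
tick 9 is ----------o, still not uniform -

no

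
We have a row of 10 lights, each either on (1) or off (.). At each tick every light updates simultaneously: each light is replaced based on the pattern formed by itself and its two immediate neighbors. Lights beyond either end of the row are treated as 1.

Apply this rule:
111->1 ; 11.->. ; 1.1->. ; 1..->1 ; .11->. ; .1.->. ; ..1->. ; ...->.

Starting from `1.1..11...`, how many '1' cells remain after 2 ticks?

tick 1: ...1...1..
tick 2: 1...1...1.
count of 1: 3

3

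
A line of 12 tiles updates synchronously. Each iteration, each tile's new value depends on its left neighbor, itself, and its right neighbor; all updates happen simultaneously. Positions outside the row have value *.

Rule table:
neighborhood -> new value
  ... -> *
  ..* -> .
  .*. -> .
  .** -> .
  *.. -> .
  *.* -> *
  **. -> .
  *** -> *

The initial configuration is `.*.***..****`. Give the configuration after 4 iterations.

.*..******..

*.*.*....***
.*.*..**..**
*.*........*
.*..******..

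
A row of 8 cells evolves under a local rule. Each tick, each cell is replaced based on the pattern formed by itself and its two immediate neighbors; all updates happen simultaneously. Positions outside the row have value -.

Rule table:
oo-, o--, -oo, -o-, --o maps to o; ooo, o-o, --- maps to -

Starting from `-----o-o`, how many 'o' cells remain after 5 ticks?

----oo-o
---ooo-o
--oo-o-o
-ooo-o-o
oo-o-o-o
count of o: 5

5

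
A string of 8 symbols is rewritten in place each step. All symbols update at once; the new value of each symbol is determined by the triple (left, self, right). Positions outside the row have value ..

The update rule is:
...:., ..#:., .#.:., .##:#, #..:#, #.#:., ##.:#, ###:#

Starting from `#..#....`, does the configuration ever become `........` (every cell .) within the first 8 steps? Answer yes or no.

step 1: .#..#...
step 2: ..#..#..
step 3: ...#..#.
step 4: ....#..#
step 5: .....#..
step 6: ......#.
step 7: .......#
step 8: ........
all cells are . at step 8

yes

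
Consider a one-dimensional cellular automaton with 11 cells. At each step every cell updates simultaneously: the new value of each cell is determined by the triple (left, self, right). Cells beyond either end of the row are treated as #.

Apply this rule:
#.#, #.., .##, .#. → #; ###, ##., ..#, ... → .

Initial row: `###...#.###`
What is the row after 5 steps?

......#.#.#

step 1: ...#..###..
step 2: #..##.#..#.
step 3: .#.#.###.##
step 4: ######..##.
step 5: ......#.#.#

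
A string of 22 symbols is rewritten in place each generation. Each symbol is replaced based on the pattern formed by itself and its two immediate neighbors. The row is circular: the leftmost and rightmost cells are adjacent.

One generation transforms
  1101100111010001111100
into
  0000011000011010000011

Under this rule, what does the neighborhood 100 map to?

1

At position 5 the neighborhood is 100; the next row has 1 there.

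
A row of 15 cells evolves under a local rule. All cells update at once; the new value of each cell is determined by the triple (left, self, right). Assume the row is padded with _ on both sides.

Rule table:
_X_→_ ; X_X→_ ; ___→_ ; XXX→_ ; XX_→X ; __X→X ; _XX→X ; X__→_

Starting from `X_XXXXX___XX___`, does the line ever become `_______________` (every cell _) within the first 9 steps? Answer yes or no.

no

__X___X__XXX___
_X___X__XX_X___
X___X__XXX_____
___X__XX_X_____
__X__XXX_______
_X__XX_X_______
X__XXX_________
__XX_X_________
_XXX___________
step 9 is _XXX___________, still not uniform _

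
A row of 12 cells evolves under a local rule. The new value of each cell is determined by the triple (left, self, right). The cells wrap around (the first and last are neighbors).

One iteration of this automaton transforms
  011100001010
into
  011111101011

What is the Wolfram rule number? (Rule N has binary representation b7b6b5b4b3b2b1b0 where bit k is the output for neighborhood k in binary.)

221

position 2: 111 → 1  (bit 7 = 1)
position 3: 110 → 1  (bit 6 = 1)
position 9: 101 → 0  (bit 5 = 0)
position 4: 100 → 1  (bit 4 = 1)
position 1: 011 → 1  (bit 3 = 1)
position 8: 010 → 1  (bit 2 = 1)
position 0: 001 → 0  (bit 1 = 0)
position 5: 000 → 1  (bit 0 = 1)
bits b7..b0 = 11011101 = 221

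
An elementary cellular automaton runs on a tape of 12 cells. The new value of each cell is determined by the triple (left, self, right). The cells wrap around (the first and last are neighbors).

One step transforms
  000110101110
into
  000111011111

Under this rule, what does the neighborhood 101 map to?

1

At position 5 the neighborhood is 101; the next row has 1 there.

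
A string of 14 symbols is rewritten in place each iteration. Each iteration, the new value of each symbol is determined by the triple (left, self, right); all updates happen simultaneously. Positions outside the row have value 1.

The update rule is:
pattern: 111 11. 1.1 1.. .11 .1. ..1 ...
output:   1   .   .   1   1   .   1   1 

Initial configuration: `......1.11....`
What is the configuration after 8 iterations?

11..1111111111

111111..1.1111
11111.11..1111
1111..1.111111
111.11..111111
11..1.11111111
1.11..11111111
..1.1111111111
11..1111111111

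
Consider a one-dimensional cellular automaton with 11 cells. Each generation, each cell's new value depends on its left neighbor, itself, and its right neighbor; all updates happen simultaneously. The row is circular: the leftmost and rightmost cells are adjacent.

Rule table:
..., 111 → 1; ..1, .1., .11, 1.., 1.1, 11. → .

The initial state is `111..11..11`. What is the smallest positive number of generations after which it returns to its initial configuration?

4

11........1
1..111111..
....1111...
111..11..11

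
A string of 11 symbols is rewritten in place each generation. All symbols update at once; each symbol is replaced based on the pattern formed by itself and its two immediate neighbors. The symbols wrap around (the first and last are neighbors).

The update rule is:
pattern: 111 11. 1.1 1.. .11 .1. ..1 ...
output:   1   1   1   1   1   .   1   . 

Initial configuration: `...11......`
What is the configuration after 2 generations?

.111111....

..1111.....
.111111....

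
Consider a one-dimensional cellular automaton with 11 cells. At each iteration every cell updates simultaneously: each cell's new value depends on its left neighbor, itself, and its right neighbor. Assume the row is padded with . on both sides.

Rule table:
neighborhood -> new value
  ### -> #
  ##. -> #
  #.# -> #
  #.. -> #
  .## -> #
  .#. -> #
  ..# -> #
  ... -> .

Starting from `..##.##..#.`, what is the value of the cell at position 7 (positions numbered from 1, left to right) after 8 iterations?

.##########
###########
###########  (fixed point — unchanged through iteration 8)
position 7 holds #

#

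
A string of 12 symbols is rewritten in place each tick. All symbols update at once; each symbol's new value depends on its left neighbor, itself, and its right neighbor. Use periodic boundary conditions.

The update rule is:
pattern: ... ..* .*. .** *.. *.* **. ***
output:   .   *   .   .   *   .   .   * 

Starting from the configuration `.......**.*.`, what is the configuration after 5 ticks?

......*....*
*....*.*..*.
.*..*...**..
*.**.*.*..*.
........**..

........**..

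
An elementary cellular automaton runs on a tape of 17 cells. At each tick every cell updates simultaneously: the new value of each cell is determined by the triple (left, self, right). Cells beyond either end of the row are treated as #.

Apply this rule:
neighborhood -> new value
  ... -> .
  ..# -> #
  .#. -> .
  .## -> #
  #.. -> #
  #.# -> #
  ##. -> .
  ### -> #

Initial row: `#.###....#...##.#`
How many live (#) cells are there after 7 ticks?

.###.#..#.#.##.##
###.#.##.#.##.###
##.#.##.#.##.####
#.#.##.#.##.#####
.#.##.#.##.######
#.##.#.##.#######
.##.#.##.########
count of #: 13

13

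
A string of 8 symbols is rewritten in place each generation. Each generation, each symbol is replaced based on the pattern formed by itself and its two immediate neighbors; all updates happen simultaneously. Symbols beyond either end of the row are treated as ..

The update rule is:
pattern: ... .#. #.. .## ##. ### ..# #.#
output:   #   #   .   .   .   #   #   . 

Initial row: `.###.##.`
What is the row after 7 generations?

#.#.....
#.#.####
#.#..##.
#.#.#...
#.#.#.##
#.#.#...  (repeats generation 4; period 2)
generation 7: #.#.#.##

#.#.#.##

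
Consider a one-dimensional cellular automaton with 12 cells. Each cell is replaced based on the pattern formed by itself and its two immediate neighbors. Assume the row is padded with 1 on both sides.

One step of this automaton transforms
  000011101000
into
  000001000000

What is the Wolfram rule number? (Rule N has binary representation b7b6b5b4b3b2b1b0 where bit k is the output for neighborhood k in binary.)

position 5: 111 → 1  (bit 7 = 1)
position 6: 110 → 0  (bit 6 = 0)
position 7: 101 → 0  (bit 5 = 0)
position 0: 100 → 0  (bit 4 = 0)
position 4: 011 → 0  (bit 3 = 0)
position 8: 010 → 0  (bit 2 = 0)
position 3: 001 → 0  (bit 1 = 0)
position 1: 000 → 0  (bit 0 = 0)
bits b7..b0 = 10000000 = 128

128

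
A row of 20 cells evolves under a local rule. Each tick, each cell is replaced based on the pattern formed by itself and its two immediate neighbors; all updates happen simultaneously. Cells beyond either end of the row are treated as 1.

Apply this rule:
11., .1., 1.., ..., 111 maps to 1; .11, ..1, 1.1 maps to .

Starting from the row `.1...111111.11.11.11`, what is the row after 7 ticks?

.111..11111..1..1..1
..111..11111.11.11..
1..111..1111..1..11.
11..111..1111.11..1.
111..111..111..11.1.
1111..111..111..1.1.
11111..111..111.1.1.

11111..111..111.1.1.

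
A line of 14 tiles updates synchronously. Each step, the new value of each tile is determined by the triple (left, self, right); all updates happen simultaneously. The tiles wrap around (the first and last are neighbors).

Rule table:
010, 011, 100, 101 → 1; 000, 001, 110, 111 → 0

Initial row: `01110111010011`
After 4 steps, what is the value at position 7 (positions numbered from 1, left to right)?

11001100111010
10101010100111
01111111110100
01000000001110
position 7 holds 0

0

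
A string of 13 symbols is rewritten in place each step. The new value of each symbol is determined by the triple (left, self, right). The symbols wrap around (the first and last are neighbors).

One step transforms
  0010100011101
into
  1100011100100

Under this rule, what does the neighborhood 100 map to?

At position 0 the neighborhood is 100; the next row has 1 there.

1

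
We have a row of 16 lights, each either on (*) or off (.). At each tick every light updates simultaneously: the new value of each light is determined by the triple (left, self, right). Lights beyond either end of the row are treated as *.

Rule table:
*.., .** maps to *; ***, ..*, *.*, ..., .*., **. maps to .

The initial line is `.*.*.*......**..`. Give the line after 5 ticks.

*..*......*.....

......*.....*.*.
*......*........
.*......*.......
..*......*......
*..*......*.....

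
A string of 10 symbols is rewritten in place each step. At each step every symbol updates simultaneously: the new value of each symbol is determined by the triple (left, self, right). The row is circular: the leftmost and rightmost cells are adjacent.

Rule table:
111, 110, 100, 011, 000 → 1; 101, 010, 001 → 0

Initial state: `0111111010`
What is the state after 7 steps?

0111111001
0111111100
0111111111
0111111111  (fixed point — unchanged through step 7)

0111111111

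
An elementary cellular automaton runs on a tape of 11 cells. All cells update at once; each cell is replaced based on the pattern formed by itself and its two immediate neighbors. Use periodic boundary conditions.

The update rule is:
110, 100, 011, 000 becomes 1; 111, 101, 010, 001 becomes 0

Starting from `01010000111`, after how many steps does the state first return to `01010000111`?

00001110101
11101010000
10100001110
00011101010
11010100001
01000011101
00111010100
10101000011
10000111010
01110101000
01010000111

11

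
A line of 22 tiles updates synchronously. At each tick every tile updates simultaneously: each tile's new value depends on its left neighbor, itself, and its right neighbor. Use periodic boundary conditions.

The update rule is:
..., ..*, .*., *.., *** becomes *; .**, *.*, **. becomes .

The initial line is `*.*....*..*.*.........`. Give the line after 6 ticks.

*.*********.**********
...*******...*********
***.*****.***.*******.
.*...***...*...*****..
*****.*.*******.***.**
****..*..*****...*...*

****..*..*****...*...*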